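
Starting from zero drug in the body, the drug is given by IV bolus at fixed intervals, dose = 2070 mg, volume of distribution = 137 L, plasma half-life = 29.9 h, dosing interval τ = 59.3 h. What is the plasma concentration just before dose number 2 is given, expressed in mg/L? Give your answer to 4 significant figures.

C₀ per dose = Dose / Vd = 2070 / 137 = 15.11 mg/L
k = ln2 / t½ = 0.693147 / 29.9 = 0.02318 h⁻¹
Fraction remaining after one interval: r = e^(−kτ) = e^(−0.02318 × 59.3) = 0.2529
Before dose 2, 1 dose has been given (aged 1τ).
C_trough = C₀ × r = 15.11 × 0.2529 = 3.821 mg/L

3.821 mg/L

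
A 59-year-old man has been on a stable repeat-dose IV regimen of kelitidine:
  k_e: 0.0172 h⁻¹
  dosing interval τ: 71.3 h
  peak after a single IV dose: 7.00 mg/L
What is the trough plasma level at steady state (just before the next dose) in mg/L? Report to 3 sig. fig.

2.91 mg/L

e^(−kτ) = e^(−0.01720 × 71.3) = 0.2934
Accumulation ratio R = 1 / (1 − e^(−kτ)) = 1 / (1 − 0.2934) = 1.415
Steady-state trough = C₀ × R × e^(−kτ) = 7.00 × 1.415 × 0.2934 = 2.906 mg/L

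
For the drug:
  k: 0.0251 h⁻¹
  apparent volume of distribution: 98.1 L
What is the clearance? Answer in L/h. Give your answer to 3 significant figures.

2.46 L/h

CL = k × Vd = 0.0251 × 98.1 = 2.462 L/h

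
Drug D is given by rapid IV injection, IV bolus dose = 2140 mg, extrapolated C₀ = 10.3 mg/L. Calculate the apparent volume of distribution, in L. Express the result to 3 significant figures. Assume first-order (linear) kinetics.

208 L

Vd = Dose / C₀ = 2140 / 10.3 = 207.8 L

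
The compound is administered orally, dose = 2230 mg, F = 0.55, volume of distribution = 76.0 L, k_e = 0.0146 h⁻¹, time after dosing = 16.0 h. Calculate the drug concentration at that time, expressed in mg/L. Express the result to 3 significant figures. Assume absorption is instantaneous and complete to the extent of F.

12.8 mg/L

Amount reaching circulation = F × Dose = 0.55 × 2230 = 1227 mg
C₀ = F·Dose / Vd = 1227 / 76.0 = 16.14 mg/L
C = C₀ · e^(−k·t) = 16.14 × e^(−0.01460 × 16.0)
  = 16.14 × 0.7917 = 12.78 mg/L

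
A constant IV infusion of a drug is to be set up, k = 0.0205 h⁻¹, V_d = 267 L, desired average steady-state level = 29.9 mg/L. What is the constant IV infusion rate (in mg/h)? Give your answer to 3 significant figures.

164 mg/h

CL = k × Vd = 0.02050 × 267 = 5.474 L/h
At steady state, infusion rate R₀ = Css × CL = 29.9 × 5.474 = 163.7 mg/h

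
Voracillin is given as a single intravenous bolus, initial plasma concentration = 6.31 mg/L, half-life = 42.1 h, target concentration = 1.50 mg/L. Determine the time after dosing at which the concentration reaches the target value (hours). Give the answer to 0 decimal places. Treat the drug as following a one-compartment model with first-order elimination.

87 h

k = ln2 / t½ = 0.693147 / 42.1 = 0.01646 h⁻¹
t = ln(C₀ / C) / k = ln(6.310 / 1.50) / 0.01646
  = ln(4.207) / 0.01646 = 1.437 / 0.01646 = 87.30 h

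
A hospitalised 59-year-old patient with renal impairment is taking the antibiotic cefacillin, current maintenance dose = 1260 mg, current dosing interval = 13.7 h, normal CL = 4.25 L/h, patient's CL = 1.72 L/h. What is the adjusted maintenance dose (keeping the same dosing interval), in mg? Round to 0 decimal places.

510 mg

To keep the same average steady-state level, dosing rate must scale with clearance.
CL ratio = 1.72 / 4.25 = 0.4047
New dose (same interval) = 1260 × 0.4047 = 509.9 mg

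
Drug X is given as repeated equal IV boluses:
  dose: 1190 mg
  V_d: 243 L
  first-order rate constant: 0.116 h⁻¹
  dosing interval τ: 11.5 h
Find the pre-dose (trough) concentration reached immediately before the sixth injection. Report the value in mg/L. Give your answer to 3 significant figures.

C₀ per dose = Dose / Vd = 1190 / 243 = 4.897 mg/L
Fraction remaining after one interval: r = e^(−kτ) = e^(−0.1160 × 11.5) = 0.2634
Before dose 6, 5 doses have been given (aged 1τ, 2τ, 3τ, 4τ, 5τ).
C_trough = C₀ × (r + r² + … + r^5) = C₀ × r(1−r^5)/(1−r)
        = 4.897 × 0.2634 × (1 − 0.001268) / (1 − 0.2634) = 1.749 mg/L

1.75 mg/L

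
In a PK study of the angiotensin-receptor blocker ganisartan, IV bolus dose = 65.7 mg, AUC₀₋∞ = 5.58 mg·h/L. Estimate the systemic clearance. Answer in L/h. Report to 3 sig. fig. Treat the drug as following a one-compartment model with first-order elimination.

11.8 L/h

CL = Dose / AUC = 65.7 / 5.58 = 11.77 L/h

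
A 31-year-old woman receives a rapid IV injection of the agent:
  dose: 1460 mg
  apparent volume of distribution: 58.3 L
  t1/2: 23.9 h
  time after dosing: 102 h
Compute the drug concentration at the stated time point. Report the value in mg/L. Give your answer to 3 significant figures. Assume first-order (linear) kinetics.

C₀ = Dose / Vd = 1460 / 58.3 = 25.04 mg/L
k = ln2 / t½ = 0.693147 / 23.9 = 0.02900 h⁻¹
C = C₀ · e^(−k·t) = 25.04 × e^(−0.02900 × 102)
  = 25.04 × 0.05192 = 1.300 mg/L

1.30 mg/L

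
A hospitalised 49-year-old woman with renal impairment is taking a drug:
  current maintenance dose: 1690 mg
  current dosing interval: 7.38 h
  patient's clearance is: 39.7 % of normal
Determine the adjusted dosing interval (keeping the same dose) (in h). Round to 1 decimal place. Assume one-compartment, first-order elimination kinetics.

18.6 h

To keep the same average steady-state level, dosing rate must scale with clearance.
CL ratio = 39.7 / 100 = 0.3970
New interval (same dose) = 7.38 / 0.3970 = 18.59 h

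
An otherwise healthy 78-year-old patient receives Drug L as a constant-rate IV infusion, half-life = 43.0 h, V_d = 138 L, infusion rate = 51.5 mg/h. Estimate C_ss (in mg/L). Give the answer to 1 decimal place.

23.2 mg/L

k = ln2 / t½ = 0.693147 / 43.0 = 0.01612 h⁻¹
CL = k × Vd = 0.01612 × 138 = 2.225 L/h
At steady state Css = R₀ / CL = 51.5 / 2.225 = 23.15 mg/L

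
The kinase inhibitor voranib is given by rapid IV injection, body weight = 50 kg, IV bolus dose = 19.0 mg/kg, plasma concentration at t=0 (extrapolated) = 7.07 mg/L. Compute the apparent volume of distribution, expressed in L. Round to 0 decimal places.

134 L

Dose = 19.0 × 50 = 950.0 mg
Vd = Dose / C₀ = 950.0 / 7.07 = 134.4 L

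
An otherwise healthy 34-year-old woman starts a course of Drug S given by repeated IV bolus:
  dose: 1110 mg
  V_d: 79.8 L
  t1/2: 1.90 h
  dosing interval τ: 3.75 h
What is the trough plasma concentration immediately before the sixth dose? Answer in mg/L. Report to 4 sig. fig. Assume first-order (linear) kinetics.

4.746 mg/L

C₀ per dose = Dose / Vd = 1110 / 79.8 = 13.91 mg/L
k = ln2 / t½ = 0.693147 / 1.90 = 0.3648 h⁻¹
Fraction remaining after one interval: r = e^(−kτ) = e^(−0.3648 × 3.75) = 0.2546
Before dose 6, 5 doses have been given (aged 1τ, 2τ, 3τ, 4τ, 5τ).
C_trough = C₀ × (r + r² + … + r^5) = C₀ × r(1−r^5)/(1−r)
        = 13.91 × 0.2546 × (1 − 0.001070) / (1 − 0.2546) = 4.746 mg/L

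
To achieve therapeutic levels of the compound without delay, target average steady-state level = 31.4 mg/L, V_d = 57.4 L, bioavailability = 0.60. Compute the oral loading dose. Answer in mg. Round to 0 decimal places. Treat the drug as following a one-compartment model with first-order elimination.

3004 mg

LD = Css × Vd / F = 31.4 × 57.4 / 0.60 = 3004 mg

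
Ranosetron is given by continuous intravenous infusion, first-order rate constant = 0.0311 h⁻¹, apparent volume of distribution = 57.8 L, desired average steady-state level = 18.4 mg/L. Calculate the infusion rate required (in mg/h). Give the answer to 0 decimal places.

33 mg/h

CL = k × Vd = 0.03110 × 57.8 = 1.798 L/h
At steady state, infusion rate R₀ = Css × CL = 18.4 × 1.798 = 33.08 mg/h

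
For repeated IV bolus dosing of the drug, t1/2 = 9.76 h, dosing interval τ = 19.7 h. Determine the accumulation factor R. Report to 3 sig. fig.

1.33

k = ln2 / t½ = 0.693147 / 9.76 = 0.07102 h⁻¹
e^(−kτ) = e^(−0.07102 × 19.7) = 0.2468
Accumulation ratio R = 1 / (1 − e^(−kτ)) = 1 / (1 − 0.2468) = 1.328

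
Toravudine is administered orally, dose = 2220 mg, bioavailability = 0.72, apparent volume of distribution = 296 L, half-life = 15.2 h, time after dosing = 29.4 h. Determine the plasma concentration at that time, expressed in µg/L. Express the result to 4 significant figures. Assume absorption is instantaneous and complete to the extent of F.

1413 µg/L

Amount reaching circulation = F × Dose = 0.72 × 2220 = 1598 mg
C₀ = F·Dose / Vd = 1598 / 296 = 5.399 mg/L
k = ln2 / t½ = 0.693147 / 15.2 = 0.04560 h⁻¹
C = C₀ · e^(−k·t) = 5.399 × e^(−0.04560 × 29.4)
  = 5.399 × 0.2617 = 1.413 mg/L
Convert: 1.413 mg/L × 1000 = 1413 µg/L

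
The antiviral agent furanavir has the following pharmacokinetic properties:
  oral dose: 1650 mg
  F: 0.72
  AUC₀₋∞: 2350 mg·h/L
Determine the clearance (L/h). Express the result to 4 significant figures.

CL = F·Dose / AUC = 0.72 × 1650 / 2350 = 0.5055 L/h

0.5055 L/h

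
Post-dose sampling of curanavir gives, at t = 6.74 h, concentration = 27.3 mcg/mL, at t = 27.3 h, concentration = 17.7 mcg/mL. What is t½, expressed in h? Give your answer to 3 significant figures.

k = ln(C₁/C₂) / (t₂ − t₁) = ln(27.3/17.7) / (27.3 − 6.74)
  = 0.4333 / 20.56 = 0.02107 h⁻¹
t½ = ln2 / k = 0.693147 / 0.02107 = 32.90 h

32.9 h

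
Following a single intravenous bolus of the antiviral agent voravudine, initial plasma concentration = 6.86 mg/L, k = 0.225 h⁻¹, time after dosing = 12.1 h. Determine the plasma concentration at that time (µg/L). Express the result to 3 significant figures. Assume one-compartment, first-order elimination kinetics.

C = C₀ · e^(−k·t) = 6.860 × e^(−0.2250 × 12.1)
  = 6.860 × 0.06571 = 0.4508 mg/L
Convert: 0.4508 mg/L × 1000 = 450.8 µg/L

451 µg/L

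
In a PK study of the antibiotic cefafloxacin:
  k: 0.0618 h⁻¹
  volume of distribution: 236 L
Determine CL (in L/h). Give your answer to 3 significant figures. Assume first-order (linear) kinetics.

14.6 L/h

CL = k × Vd = 0.0618 × 236 = 14.58 L/h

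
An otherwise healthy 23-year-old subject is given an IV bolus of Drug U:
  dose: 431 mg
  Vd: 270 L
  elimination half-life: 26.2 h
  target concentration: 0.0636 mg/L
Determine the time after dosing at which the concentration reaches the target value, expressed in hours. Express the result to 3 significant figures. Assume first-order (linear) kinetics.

C₀ = Dose / Vd = 431.0 / 270 = 1.596 mg/L
k = ln2 / t½ = 0.693147 / 26.2 = 0.02646 h⁻¹
t = ln(C₀ / C) / k = ln(1.596 / 0.0636) / 0.02646
  = ln(25.09) / 0.02646 = 3.222 / 0.02646 = 121.8 h

122 h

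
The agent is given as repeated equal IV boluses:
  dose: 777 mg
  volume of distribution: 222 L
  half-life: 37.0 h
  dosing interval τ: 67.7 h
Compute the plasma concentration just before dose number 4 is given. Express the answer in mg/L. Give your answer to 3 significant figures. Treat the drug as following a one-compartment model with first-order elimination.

1.34 mg/L

C₀ per dose = Dose / Vd = 777 / 222 = 3.500 mg/L
k = ln2 / t½ = 0.693147 / 37.0 = 0.01873 h⁻¹
Fraction remaining after one interval: r = e^(−kτ) = e^(−0.01873 × 67.7) = 0.2814
Before dose 4, 3 doses have been given (aged 1τ, 2τ, 3τ).
C_trough = C₀ × (r + r² + … + r^3) = C₀ × r(1−r^3)/(1−r)
        = 3.500 × 0.2814 × (1 − 0.02228) / (1 − 0.2814) = 1.340 mg/L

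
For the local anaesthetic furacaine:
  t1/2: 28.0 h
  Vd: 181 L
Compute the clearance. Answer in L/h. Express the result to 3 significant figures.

4.48 L/h

k = ln2 / t½ = 0.693147 / 28.0 = 0.02476 h⁻¹
CL = k × Vd = 0.02476 × 181 = 4.482 L/h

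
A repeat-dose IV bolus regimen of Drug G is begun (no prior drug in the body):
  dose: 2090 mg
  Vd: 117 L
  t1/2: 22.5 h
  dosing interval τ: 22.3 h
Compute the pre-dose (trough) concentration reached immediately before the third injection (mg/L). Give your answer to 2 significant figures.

14 mg/L

C₀ per dose = Dose / Vd = 2090 / 117 = 17.86 mg/L
k = ln2 / t½ = 0.693147 / 22.5 = 0.03081 h⁻¹
Fraction remaining after one interval: r = e^(−kτ) = e^(−0.03081 × 22.3) = 0.5031
Before dose 3, 2 doses have been given (aged 1τ, 2τ).
C_trough = C₀ × (r + r²) = 17.86 × (0.5031 + 0.2531) = 13.51 mg/L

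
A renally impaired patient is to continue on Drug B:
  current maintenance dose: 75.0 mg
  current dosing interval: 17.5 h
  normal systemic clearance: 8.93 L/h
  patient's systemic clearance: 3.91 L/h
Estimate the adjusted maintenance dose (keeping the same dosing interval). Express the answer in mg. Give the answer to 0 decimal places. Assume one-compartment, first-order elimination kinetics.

To keep the same average steady-state level, dosing rate must scale with clearance.
CL ratio = 3.91 / 8.93 = 0.4378
New dose (same interval) = 75.0 × 0.4378 = 32.84 mg

33 mg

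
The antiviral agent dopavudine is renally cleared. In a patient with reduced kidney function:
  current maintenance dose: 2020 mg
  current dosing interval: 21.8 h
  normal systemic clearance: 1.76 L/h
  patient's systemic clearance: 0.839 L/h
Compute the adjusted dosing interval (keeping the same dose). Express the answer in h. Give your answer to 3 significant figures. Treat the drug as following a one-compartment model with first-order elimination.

45.7 h

To keep the same average steady-state level, dosing rate must scale with clearance.
CL ratio = 0.839 / 1.76 = 0.4767
New interval (same dose) = 21.8 / 0.4767 = 45.73 h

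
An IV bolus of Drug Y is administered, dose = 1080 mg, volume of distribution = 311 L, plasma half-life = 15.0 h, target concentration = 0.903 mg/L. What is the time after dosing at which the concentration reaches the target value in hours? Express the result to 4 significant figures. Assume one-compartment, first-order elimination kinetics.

C₀ = Dose / Vd = 1080 / 311 = 3.473 mg/L
k = ln2 / t½ = 0.693147 / 15.0 = 0.04621 h⁻¹
t = ln(C₀ / C) / k = ln(3.473 / 0.903) / 0.04621
  = ln(3.846) / 0.04621 = 1.347 / 0.04621 = 29.15 h

29.15 h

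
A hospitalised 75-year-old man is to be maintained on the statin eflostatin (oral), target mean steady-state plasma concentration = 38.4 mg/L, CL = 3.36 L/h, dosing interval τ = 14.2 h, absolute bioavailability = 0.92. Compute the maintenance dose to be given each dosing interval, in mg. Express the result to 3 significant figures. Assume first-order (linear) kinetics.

1990 mg

At steady state, F × (Dose/τ) = Css × CL.
Dose = Css × CL × τ / F = 38.4 × 3.360 × 14.2 / 0.92 = 1991 mg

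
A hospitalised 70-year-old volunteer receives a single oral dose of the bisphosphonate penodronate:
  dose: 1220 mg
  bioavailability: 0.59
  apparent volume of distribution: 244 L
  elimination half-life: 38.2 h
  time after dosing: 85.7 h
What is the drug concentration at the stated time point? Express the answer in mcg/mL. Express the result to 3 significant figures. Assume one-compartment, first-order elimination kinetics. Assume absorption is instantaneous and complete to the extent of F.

Amount reaching circulation = F × Dose = 0.59 × 1220 = 719.8 mg
C₀ = F·Dose / Vd = 719.8 / 244 = 2.950 mg/L
k = ln2 / t½ = 0.693147 / 38.2 = 0.01815 h⁻¹
C = C₀ · e^(−k·t) = 2.950 × e^(−0.01815 × 85.7)
  = 2.950 × 0.2111 = 0.6227 mg/L
(0.6227 mg/L = 0.6227 mcg/mL)

0.623 mcg/mL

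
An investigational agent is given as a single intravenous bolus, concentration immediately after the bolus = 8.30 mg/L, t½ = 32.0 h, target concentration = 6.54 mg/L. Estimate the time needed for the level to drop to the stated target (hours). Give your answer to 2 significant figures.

k = ln2 / t½ = 0.693147 / 32.0 = 0.02166 h⁻¹
t = ln(C₀ / C) / k = ln(8.300 / 6.54) / 0.02166
  = ln(1.269) / 0.02166 = 0.2382 / 0.02166 = 11.00 h

11 h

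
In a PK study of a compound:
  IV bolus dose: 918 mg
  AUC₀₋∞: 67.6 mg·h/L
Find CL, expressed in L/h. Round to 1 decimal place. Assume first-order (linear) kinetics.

CL = Dose / AUC = 918 / 67.6 = 13.58 L/h

13.6 L/h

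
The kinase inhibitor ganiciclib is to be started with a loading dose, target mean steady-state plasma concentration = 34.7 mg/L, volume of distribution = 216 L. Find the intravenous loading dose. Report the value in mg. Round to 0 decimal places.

7495 mg

LD = Css × Vd = 34.7 × 216 = 7495 mg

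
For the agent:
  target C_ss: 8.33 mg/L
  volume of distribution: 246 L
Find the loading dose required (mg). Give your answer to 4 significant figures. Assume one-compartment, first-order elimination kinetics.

2049 mg

LD = Css × Vd = 8.33 × 246 = 2049 mg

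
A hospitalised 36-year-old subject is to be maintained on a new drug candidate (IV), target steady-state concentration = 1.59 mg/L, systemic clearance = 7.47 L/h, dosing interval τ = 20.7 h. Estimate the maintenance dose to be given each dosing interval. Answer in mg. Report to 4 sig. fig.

245.9 mg

At steady state, Dose/τ = Css × CL.
Dose = Css × CL × τ = 1.59 × 7.470 × 20.7 = 245.9 mg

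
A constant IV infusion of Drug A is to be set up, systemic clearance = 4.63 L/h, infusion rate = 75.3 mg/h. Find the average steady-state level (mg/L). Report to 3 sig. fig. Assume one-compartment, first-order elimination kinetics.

At steady state Css = R₀ / CL = 75.3 / 4.630 = 16.26 mg/L

16.3 mg/L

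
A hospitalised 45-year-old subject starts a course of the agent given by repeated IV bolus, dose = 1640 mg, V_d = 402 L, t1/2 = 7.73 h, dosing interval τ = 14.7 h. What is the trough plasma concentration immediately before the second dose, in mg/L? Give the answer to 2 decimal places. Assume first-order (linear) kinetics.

C₀ per dose = Dose / Vd = 1640 / 402 = 4.080 mg/L
k = ln2 / t½ = 0.693147 / 7.73 = 0.08967 h⁻¹
Fraction remaining after one interval: r = e^(−kτ) = e^(−0.08967 × 14.7) = 0.2676
Before dose 2, 1 dose has been given (aged 1τ).
C_trough = C₀ × r = 4.080 × 0.2676 = 1.092 mg/L

1.09 mg/L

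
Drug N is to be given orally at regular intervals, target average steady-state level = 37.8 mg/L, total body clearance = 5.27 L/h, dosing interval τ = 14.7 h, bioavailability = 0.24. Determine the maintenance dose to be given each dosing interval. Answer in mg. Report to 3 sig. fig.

At steady state, F × (Dose/τ) = Css × CL.
Dose = Css × CL × τ / F = 37.8 × 5.270 × 14.7 / 0.24 = 12200 mg

12200 mg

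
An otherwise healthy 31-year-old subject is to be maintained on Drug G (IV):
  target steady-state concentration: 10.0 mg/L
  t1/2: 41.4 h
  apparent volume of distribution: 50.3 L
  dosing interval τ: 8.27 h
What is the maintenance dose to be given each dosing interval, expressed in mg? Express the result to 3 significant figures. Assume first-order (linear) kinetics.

k = ln2 / t½ = 0.693147 / 41.4 = 0.01674 h⁻¹
CL = k × Vd = 0.01674 × 50.3 = 0.8420 L/h
At steady state, Dose/τ = Css × CL.
Dose = Css × CL × τ = 10.0 × 0.8420 × 8.27 = 69.63 mg

69.6 mg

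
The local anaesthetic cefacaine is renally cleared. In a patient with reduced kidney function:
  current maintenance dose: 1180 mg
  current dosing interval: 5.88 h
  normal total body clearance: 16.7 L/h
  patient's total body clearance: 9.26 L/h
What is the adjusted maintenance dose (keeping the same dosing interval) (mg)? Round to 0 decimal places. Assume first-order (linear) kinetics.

To keep the same average steady-state level, dosing rate must scale with clearance.
CL ratio = 9.26 / 16.7 = 0.5545
New dose (same interval) = 1180 × 0.5545 = 654.3 mg

654 mg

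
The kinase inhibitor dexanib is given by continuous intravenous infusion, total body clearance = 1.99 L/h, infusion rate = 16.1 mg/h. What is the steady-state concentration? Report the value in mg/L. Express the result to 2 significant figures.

8.1 mg/L

At steady state Css = R₀ / CL = 16.1 / 1.990 = 8.090 mg/L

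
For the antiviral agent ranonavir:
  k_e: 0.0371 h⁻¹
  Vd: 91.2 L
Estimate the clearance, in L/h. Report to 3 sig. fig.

CL = k × Vd = 0.0371 × 91.2 = 3.384 L/h

3.38 L/h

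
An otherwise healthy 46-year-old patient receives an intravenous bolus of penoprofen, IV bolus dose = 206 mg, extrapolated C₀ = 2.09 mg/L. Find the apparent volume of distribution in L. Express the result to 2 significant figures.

Vd = Dose / C₀ = 206.0 / 2.09 = 98.56 L

99 L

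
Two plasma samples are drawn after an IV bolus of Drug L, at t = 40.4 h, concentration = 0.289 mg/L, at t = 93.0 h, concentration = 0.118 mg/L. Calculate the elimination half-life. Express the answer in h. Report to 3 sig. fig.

k = ln(C₁/C₂) / (t₂ − t₁) = ln(0.289/0.118) / (93.0 − 40.4)
  = 0.8957 / 52.60 = 0.01703 h⁻¹
t½ = ln2 / k = 0.693147 / 0.01703 = 40.70 h

40.7 h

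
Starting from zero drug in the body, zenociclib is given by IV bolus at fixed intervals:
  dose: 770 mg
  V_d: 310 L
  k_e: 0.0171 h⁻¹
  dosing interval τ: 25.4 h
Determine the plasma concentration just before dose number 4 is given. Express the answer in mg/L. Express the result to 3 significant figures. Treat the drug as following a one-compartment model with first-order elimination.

3.33 mg/L

C₀ per dose = Dose / Vd = 770 / 310 = 2.484 mg/L
Fraction remaining after one interval: r = e^(−kτ) = e^(−0.01710 × 25.4) = 0.6477
Before dose 4, 3 doses have been given (aged 1τ, 2τ, 3τ).
C_trough = C₀ × (r + r² + … + r^3) = C₀ × r(1−r^3)/(1−r)
        = 2.484 × 0.6477 × (1 − 0.2717) / (1 − 0.6477) = 3.326 mg/L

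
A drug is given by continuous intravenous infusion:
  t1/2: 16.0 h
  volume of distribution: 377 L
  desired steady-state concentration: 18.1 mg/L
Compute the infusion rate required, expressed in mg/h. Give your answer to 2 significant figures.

300 mg/h

k = ln2 / t½ = 0.693147 / 16.0 = 0.04332 h⁻¹
CL = k × Vd = 0.04332 × 377 = 16.33 L/h
At steady state, infusion rate R₀ = Css × CL = 18.1 × 16.33 = 295.6 mg/h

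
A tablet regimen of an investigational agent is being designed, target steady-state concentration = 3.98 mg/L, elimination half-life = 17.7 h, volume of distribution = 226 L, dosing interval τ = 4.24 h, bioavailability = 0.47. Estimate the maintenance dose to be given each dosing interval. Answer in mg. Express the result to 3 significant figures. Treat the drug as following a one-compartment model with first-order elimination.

k = ln2 / t½ = 0.693147 / 17.7 = 0.03916 h⁻¹
CL = k × Vd = 0.03916 × 226 = 8.850 L/h
At steady state, F × (Dose/τ) = Css × CL.
Dose = Css × CL × τ / F = 3.98 × 8.850 × 4.24 / 0.47 = 317.8 mg

318 mg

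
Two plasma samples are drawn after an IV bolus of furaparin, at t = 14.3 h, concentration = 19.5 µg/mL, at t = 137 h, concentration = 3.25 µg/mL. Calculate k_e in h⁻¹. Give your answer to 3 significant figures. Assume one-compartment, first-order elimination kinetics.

0.0146 h⁻¹

k = ln(C₁/C₂) / (t₂ − t₁) = ln(19.5/3.25) / (137 − 14.3)
  = 1.792 / 122.7 = 0.01460 h⁻¹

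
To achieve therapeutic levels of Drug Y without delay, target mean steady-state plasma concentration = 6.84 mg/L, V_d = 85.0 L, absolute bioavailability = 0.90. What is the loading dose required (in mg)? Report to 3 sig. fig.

646 mg

LD = Css × Vd / F = 6.84 × 85.0 / 0.90 = 646.0 mg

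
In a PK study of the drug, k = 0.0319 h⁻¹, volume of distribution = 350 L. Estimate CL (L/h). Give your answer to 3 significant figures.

11.2 L/h

CL = k × Vd = 0.0319 × 350 = 11.17 L/h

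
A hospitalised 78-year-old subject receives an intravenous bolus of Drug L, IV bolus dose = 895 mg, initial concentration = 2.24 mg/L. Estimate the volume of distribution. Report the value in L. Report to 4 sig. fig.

Vd = Dose / C₀ = 895.0 / 2.24 = 399.6 L

399.6 L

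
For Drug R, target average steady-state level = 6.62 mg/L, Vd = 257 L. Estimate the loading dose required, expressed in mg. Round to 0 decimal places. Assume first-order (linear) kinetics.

1701 mg

LD = Css × Vd = 6.62 × 257 = 1701 mg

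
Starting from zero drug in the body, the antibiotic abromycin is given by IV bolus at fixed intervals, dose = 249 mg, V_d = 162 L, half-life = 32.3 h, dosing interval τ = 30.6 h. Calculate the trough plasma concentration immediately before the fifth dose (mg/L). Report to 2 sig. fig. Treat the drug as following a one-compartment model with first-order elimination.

1.5 mg/L

C₀ per dose = Dose / Vd = 249 / 162 = 1.537 mg/L
k = ln2 / t½ = 0.693147 / 32.3 = 0.02146 h⁻¹
Fraction remaining after one interval: r = e^(−kτ) = e^(−0.02146 × 30.6) = 0.5186
Before dose 5, 4 doses have been given (aged 1τ, 2τ, 3τ, 4τ).
C_trough = C₀ × (r + r² + … + r^4) = C₀ × r(1−r^4)/(1−r)
        = 1.537 × 0.5186 × (1 − 0.07233) / (1 − 0.5186) = 1.536 mg/L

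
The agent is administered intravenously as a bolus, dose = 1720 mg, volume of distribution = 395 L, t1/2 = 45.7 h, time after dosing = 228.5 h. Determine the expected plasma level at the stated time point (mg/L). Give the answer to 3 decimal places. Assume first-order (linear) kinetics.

C₀ = Dose / Vd = 1720 / 395 = 4.354 mg/L
k = ln2 / t½ = 0.693147 / 45.7 = 0.01517 h⁻¹
t / t½ = 228.5 / 45.7 = 5 half-lives
C = C₀ × (1/2)^5 = 4.354 × 0.03125 = 0.1361 mg/L

0.136 mg/L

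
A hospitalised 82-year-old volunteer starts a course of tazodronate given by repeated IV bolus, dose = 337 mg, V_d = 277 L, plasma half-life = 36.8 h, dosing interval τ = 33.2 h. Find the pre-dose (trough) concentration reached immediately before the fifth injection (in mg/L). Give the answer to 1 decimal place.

C₀ per dose = Dose / Vd = 337 / 277 = 1.217 mg/L
k = ln2 / t½ = 0.693147 / 36.8 = 0.01884 h⁻¹
Fraction remaining after one interval: r = e^(−kτ) = e^(−0.01884 × 33.2) = 0.5350
Before dose 5, 4 doses have been given (aged 1τ, 2τ, 3τ, 4τ).
C_trough = C₀ × (r + r² + … + r^4) = C₀ × r(1−r^4)/(1−r)
        = 1.217 × 0.5350 × (1 − 0.08192) / (1 − 0.5350) = 1.285 mg/L

1.3 mg/L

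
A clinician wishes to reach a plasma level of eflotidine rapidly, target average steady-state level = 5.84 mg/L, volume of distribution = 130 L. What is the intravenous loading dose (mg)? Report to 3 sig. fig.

759 mg

LD = Css × Vd = 5.84 × 130 = 759.2 mg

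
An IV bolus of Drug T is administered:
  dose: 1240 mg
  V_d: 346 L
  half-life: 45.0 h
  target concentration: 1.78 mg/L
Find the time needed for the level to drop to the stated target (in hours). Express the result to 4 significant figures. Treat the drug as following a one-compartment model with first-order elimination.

45.43 h

C₀ = Dose / Vd = 1240 / 346 = 3.584 mg/L
k = ln2 / t½ = 0.693147 / 45.0 = 0.01540 h⁻¹
t = ln(C₀ / C) / k = ln(3.584 / 1.78) / 0.01540
  = ln(2.013) / 0.01540 = 0.6996 / 0.01540 = 45.43 h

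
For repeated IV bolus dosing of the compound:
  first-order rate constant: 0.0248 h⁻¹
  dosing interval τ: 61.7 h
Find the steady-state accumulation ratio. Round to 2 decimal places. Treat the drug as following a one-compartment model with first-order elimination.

1.28

e^(−kτ) = e^(−0.02480 × 61.7) = 0.2165
Accumulation ratio R = 1 / (1 − e^(−kτ)) = 1 / (1 − 0.2165) = 1.276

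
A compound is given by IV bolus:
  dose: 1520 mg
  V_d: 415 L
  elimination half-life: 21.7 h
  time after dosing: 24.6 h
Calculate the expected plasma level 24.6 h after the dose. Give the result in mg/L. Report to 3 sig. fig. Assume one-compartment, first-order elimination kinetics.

1.67 mg/L

C₀ = Dose / Vd = 1520 / 415 = 3.663 mg/L
k = ln2 / t½ = 0.693147 / 21.7 = 0.03194 h⁻¹
C = C₀ · e^(−k·t) = 3.663 × e^(−0.03194 × 24.6)
  = 3.663 × 0.4558 = 1.670 mg/L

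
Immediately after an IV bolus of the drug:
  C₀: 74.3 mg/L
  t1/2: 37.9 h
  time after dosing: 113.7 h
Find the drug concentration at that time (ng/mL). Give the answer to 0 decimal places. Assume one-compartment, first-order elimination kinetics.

k = ln2 / t½ = 0.693147 / 37.9 = 0.01829 h⁻¹
t / t½ = 113.7 / 37.9 = 3 half-lives
C = C₀ × (1/2)^3 = 74.30 × 0.1250 = 9.288 mg/L
Convert: 9.288 mg/L × 1000 = 9288 ng/mL

9288 ng/mL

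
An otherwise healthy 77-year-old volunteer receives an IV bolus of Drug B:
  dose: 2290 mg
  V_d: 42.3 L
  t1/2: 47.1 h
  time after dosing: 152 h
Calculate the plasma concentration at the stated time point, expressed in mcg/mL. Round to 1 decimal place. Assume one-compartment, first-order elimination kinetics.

5.8 mcg/mL

C₀ = Dose / Vd = 2290 / 42.3 = 54.14 mg/L
k = ln2 / t½ = 0.693147 / 47.1 = 0.01472 h⁻¹
C = C₀ · e^(−k·t) = 54.14 × e^(−0.01472 × 152)
  = 54.14 × 0.1067 = 5.777 mg/L
(5.777 mg/L = 5.777 mcg/mL)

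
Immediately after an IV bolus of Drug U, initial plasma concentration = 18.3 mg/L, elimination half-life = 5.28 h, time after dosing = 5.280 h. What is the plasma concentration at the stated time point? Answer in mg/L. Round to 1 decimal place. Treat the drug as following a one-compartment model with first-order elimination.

9.2 mg/L

k = ln2 / t½ = 0.693147 / 5.28 = 0.1313 h⁻¹
t / t½ = 5.280 / 5.28 = 1 half-lives
C = C₀ × (1/2)^1 = 18.30 × 0.5000 = 9.150 mg/L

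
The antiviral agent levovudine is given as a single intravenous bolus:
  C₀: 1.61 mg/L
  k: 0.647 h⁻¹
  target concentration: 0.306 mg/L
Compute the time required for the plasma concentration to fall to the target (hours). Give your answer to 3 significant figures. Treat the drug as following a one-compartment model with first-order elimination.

2.57 h

t = ln(C₀ / C) / k = ln(1.610 / 0.306) / 0.6470
  = ln(5.261) / 0.6470 = 1.660 / 0.6470 = 2.566 h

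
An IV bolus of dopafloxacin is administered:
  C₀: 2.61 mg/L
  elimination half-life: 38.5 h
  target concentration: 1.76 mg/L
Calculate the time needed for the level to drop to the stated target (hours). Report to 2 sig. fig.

k = ln2 / t½ = 0.693147 / 38.5 = 0.01800 h⁻¹
t = ln(C₀ / C) / k = ln(2.610 / 1.76) / 0.01800
  = ln(1.483) / 0.01800 = 0.3941 / 0.01800 = 21.89 h

22 h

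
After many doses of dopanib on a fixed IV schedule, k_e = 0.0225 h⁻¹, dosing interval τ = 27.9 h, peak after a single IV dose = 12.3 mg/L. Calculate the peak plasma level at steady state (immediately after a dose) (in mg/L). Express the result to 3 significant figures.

26.4 mg/L

e^(−kτ) = e^(−0.02250 × 27.9) = 0.5338
Accumulation ratio R = 1 / (1 − e^(−kτ)) = 1 / (1 − 0.5338) = 2.145
Steady-state peak = C₀ × R = 12.3 × 2.145 = 26.38 mg/L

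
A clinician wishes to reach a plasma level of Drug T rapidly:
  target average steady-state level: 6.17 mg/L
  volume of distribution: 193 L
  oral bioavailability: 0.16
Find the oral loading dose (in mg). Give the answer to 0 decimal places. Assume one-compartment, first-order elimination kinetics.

LD = Css × Vd / F = 6.17 × 193 / 0.16 = 7443 mg

7443 mg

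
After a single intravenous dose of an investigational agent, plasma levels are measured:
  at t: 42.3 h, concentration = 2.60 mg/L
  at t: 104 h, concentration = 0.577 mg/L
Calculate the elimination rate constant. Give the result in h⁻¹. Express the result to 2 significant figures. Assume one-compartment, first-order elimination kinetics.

0.024 h⁻¹

k = ln(C₁/C₂) / (t₂ − t₁) = ln(2.60/0.577) / (104 − 42.3)
  = 1.505 / 61.70 = 0.02439 h⁻¹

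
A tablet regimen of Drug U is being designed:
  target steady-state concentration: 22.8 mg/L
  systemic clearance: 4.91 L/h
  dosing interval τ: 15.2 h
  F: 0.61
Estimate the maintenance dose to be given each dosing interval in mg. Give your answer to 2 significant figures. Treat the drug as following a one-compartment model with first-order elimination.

2800 mg

At steady state, F × (Dose/τ) = Css × CL.
Dose = Css × CL × τ / F = 22.8 × 4.910 × 15.2 / 0.61 = 2790 mg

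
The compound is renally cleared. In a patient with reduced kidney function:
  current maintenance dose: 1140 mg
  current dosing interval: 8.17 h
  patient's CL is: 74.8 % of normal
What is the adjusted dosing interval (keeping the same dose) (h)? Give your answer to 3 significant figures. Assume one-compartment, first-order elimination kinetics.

To keep the same average steady-state level, dosing rate must scale with clearance.
CL ratio = 74.8 / 100 = 0.7480
New interval (same dose) = 8.17 / 0.7480 = 10.92 h

10.9 h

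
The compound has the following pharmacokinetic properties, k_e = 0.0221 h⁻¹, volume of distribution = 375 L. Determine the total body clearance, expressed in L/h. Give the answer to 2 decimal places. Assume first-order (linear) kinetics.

CL = k × Vd = 0.0221 × 375 = 8.288 L/h

8.29 L/h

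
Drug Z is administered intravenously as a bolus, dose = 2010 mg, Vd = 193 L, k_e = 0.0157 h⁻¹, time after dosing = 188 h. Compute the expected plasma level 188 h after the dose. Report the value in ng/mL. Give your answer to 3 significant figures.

C₀ = Dose / Vd = 2010 / 193 = 10.41 mg/L
C = C₀ · e^(−k·t) = 10.41 × e^(−0.01570 × 188)
  = 10.41 × 0.05226 = 0.5440 mg/L
Convert: 0.5440 mg/L × 1000 = 544.0 ng/mL

544 ng/mL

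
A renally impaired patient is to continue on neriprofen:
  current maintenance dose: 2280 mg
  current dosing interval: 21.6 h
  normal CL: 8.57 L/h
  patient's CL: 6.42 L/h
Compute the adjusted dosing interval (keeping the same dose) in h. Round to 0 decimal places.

To keep the same average steady-state level, dosing rate must scale with clearance.
CL ratio = 6.42 / 8.57 = 0.7491
New interval (same dose) = 21.6 / 0.7491 = 28.83 h

29 h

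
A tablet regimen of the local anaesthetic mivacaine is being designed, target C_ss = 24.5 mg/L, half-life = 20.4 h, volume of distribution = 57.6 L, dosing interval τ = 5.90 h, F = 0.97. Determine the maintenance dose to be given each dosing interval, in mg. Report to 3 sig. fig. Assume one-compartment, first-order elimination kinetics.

292 mg

k = ln2 / t½ = 0.693147 / 20.4 = 0.03398 h⁻¹
CL = k × Vd = 0.03398 × 57.6 = 1.957 L/h
At steady state, F × (Dose/τ) = Css × CL.
Dose = Css × CL × τ / F = 24.5 × 1.957 × 5.90 / 0.97 = 291.6 mg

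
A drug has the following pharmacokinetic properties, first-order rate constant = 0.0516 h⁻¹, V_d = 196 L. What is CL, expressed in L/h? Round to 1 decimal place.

CL = k × Vd = 0.0516 × 196 = 10.11 L/h

10.1 L/h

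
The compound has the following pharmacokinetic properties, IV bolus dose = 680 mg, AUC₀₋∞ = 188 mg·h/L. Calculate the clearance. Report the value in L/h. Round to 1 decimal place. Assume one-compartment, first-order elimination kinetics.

3.6 L/h

CL = Dose / AUC = 680 / 188 = 3.617 L/h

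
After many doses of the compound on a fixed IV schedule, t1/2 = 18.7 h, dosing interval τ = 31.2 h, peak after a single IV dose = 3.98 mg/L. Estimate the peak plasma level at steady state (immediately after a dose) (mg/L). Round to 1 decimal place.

5.8 mg/L

k = ln2 / t½ = 0.693147 / 18.7 = 0.03707 h⁻¹
e^(−kτ) = e^(−0.03707 × 31.2) = 0.3146
Accumulation ratio R = 1 / (1 − e^(−kτ)) = 1 / (1 − 0.3146) = 1.459
Steady-state peak = C₀ × R = 3.98 × 1.459 = 5.807 mg/L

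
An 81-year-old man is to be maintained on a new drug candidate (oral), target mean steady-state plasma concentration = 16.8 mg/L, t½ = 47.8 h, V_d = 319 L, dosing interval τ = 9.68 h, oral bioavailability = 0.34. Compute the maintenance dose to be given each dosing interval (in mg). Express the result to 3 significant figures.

2210 mg

k = ln2 / t½ = 0.693147 / 47.8 = 0.01450 h⁻¹
CL = k × Vd = 0.01450 × 319 = 4.626 L/h
At steady state, F × (Dose/τ) = Css × CL.
Dose = Css × CL × τ / F = 16.8 × 4.626 × 9.68 / 0.34 = 2213 mg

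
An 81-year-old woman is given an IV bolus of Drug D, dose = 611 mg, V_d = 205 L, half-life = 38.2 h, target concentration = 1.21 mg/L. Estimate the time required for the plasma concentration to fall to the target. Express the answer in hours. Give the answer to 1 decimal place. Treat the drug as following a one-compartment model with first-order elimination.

C₀ = Dose / Vd = 611.0 / 205 = 2.980 mg/L
k = ln2 / t½ = 0.693147 / 38.2 = 0.01815 h⁻¹
t = ln(C₀ / C) / k = ln(2.980 / 1.21) / 0.01815
  = ln(2.463) / 0.01815 = 0.9014 / 0.01815 = 49.66 h

49.7 h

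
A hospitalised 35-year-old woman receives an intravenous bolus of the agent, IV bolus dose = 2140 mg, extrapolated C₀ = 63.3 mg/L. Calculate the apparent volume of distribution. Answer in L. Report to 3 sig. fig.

Vd = Dose / C₀ = 2140 / 63.3 = 33.81 L

33.8 L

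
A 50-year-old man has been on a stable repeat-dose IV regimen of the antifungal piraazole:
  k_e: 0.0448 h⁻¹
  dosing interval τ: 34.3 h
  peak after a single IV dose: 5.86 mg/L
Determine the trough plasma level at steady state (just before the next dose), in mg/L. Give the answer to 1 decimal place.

e^(−kτ) = e^(−0.04480 × 34.3) = 0.2151
Accumulation ratio R = 1 / (1 − e^(−kτ)) = 1 / (1 − 0.2151) = 1.274
Steady-state trough = C₀ × R × e^(−kτ) = 5.86 × 1.274 × 0.2151 = 1.606 mg/L

1.6 mg/L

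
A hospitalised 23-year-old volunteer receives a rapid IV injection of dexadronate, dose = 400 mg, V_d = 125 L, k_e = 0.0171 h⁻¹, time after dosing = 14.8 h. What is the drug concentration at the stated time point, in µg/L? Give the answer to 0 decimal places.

2484 µg/L

C₀ = Dose / Vd = 400.0 / 125 = 3.200 mg/L
C = C₀ · e^(−k·t) = 3.200 × e^(−0.01710 × 14.8)
  = 3.200 × 0.7764 = 2.484 mg/L
Convert: 2.484 mg/L × 1000 = 2484 µg/L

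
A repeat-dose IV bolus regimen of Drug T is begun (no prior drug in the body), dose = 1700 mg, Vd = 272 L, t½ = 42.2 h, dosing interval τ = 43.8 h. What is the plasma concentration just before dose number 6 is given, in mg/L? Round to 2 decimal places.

5.77 mg/L

C₀ per dose = Dose / Vd = 1700 / 272 = 6.250 mg/L
k = ln2 / t½ = 0.693147 / 42.2 = 0.01643 h⁻¹
Fraction remaining after one interval: r = e^(−kτ) = e^(−0.01643 × 43.8) = 0.4869
Before dose 6, 5 doses have been given (aged 1τ, 2τ, 3τ, 4τ, 5τ).
C_trough = C₀ × (r + r² + … + r^5) = C₀ × r(1−r^5)/(1−r)
        = 6.250 × 0.4869 × (1 − 0.02737) / (1 − 0.4869) = 5.769 mg/L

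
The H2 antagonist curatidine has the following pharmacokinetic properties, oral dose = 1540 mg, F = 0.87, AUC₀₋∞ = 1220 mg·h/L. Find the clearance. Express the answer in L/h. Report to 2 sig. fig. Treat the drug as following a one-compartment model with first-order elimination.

CL = F·Dose / AUC = 0.87 × 1540 / 1220 = 1.098 L/h

1.1 L/h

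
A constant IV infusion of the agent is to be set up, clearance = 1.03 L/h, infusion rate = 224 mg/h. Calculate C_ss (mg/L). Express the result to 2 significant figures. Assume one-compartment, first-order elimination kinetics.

220 mg/L

At steady state Css = R₀ / CL = 224 / 1.030 = 217.5 mg/L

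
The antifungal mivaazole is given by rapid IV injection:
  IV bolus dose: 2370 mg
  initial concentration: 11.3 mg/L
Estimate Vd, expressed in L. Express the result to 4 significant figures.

Vd = Dose / C₀ = 2370 / 11.3 = 209.7 L

209.7 L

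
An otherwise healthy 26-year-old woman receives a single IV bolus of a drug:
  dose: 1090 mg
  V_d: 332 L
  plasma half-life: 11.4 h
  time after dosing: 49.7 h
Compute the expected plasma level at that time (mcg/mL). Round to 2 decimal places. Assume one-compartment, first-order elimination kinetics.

0.16 mcg/mL

C₀ = Dose / Vd = 1090 / 332 = 3.283 mg/L
k = ln2 / t½ = 0.693147 / 11.4 = 0.06080 h⁻¹
C = C₀ · e^(−k·t) = 3.283 × e^(−0.06080 × 49.7)
  = 3.283 × 0.04872 = 0.1599 mg/L
(0.1599 mg/L = 0.1599 mcg/mL)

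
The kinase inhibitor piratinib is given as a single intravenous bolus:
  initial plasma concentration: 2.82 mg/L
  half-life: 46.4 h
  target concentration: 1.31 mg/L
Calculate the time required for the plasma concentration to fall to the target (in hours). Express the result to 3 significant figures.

k = ln2 / t½ = 0.693147 / 46.4 = 0.01494 h⁻¹
t = ln(C₀ / C) / k = ln(2.820 / 1.31) / 0.01494
  = ln(2.153) / 0.01494 = 0.7669 / 0.01494 = 51.33 h

51.3 h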